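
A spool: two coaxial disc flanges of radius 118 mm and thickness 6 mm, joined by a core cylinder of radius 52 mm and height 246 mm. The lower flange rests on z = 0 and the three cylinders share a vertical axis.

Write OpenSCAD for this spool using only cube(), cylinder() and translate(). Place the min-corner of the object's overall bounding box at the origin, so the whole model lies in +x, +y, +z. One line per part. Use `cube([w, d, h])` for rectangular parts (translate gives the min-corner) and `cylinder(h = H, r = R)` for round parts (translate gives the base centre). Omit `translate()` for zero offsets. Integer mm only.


translate([118, 118, 0]) cylinder(h = 6, r = 118);
translate([118, 118, 6]) cylinder(h = 246, r = 52);
translate([118, 118, 252]) cylinder(h = 6, r = 118);


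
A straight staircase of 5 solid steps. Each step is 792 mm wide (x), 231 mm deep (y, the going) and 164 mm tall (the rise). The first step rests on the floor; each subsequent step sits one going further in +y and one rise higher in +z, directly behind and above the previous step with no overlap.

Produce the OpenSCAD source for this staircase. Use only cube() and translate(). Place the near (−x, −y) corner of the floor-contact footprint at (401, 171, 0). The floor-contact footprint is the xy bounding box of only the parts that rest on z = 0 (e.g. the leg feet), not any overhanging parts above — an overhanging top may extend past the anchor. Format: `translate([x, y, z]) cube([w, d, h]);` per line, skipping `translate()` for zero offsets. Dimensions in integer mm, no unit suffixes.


translate([401, 171, 0]) cube([792, 231, 164]);
translate([401, 402, 164]) cube([792, 231, 164]);
translate([401, 633, 328]) cube([792, 231, 164]);
translate([401, 864, 492]) cube([792, 231, 164]);
translate([401, 1095, 656]) cube([792, 231, 164]);


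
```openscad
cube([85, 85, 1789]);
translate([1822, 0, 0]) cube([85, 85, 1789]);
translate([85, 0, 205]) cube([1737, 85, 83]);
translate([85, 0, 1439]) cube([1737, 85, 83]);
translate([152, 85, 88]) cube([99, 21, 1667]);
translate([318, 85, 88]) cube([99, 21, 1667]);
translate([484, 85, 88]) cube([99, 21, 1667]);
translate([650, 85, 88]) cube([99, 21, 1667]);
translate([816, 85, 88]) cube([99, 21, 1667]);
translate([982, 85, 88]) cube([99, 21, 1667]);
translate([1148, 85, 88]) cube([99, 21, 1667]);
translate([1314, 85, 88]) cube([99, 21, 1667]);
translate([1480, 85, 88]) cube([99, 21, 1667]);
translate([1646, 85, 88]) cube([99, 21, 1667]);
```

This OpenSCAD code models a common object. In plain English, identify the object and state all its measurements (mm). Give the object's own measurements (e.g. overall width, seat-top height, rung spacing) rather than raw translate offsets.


A fence section. Two 85×85 mm posts, 1789 mm tall, stand on the floor with a clear span of 1737 mm between their inner faces. Two horizontal rails of 85×83 mm section span the gap between the posts with their undersides at z = 205 mm and z = 1439 mm, flush with the posts' −y face. 10 pickets, each 99 mm wide, 21 mm thick and 1667 mm tall, are fixed to the +y face of the rails with their bottoms at z = 88 mm, spaced across the span with a 67 mm gap after the −x post and between neighbouring pickets, with 77 mm left before the +x post.


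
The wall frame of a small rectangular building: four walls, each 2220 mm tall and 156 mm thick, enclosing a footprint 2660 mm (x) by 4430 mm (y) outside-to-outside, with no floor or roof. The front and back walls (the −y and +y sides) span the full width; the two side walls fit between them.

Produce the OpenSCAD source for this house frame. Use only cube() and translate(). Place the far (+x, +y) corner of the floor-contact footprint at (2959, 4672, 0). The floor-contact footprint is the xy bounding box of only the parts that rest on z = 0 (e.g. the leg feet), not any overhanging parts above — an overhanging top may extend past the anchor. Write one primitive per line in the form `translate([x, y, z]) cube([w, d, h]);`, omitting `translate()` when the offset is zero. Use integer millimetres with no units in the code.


translate([299, 242, 0]) cube([2660, 156, 2220]);
translate([299, 4516, 0]) cube([2660, 156, 2220]);
translate([299, 398, 0]) cube([156, 4118, 2220]);
translate([2803, 398, 0]) cube([156, 4118, 2220]);


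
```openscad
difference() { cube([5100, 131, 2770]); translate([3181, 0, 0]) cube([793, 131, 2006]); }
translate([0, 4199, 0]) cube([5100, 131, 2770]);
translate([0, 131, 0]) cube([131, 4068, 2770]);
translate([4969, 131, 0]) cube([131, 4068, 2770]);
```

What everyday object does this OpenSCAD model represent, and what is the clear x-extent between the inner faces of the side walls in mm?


A single room. The interior width is 4838 mm.

Four walls enclosing a rectangle with a door in the front wall — a room. Outside width 5100 minus two 131 mm walls gives 4838 mm.


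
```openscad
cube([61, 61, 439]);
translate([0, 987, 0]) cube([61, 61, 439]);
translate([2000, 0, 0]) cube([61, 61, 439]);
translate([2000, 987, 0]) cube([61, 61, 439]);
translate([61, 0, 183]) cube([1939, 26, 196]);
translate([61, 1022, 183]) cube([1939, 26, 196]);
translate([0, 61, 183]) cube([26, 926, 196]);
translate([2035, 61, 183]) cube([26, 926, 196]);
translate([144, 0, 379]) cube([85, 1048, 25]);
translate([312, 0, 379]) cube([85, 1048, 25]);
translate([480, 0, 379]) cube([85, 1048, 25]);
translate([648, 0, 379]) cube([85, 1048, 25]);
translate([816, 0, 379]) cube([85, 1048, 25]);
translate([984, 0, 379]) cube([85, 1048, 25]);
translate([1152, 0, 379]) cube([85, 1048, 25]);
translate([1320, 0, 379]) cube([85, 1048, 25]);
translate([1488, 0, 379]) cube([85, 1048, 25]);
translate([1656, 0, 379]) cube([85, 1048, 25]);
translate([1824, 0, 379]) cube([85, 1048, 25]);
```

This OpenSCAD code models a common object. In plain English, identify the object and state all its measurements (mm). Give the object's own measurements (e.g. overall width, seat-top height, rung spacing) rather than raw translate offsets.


A bed frame 2061 mm long (x) by 1048 mm wide (y). Four 61×61 mm corner posts, 439 mm tall, at the corners of the footprint. Four rails of 26 mm thickness and 196 mm height run between adjacent posts with their undersides at z = 183 mm, their outer faces flush with the outside of the frame (the two x-running rails run between the posts' inner faces; the two y-running rails run between the posts' inner faces). 11 slats, each 85 mm wide (x) and 25 mm thick, lie across the top of the two x-running rails, running the full 1048 mm width of the frame in y; along x they sit between the end posts with a 83 mm gap after the −x posts and between neighbouring slats, leaving 91 mm before the +x posts.


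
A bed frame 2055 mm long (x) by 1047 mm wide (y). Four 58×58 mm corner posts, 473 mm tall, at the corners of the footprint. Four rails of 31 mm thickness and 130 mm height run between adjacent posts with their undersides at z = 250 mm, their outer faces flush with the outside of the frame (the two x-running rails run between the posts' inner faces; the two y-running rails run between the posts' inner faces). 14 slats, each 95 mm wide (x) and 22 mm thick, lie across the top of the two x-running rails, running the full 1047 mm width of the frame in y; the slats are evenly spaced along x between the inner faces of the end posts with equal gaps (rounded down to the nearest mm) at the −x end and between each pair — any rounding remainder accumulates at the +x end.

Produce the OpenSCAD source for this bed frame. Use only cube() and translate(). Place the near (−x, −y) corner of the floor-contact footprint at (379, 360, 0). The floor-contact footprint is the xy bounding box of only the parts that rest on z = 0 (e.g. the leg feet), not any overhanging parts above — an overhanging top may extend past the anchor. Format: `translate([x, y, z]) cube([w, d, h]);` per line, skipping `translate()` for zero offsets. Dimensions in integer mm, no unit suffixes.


translate([379, 360, 0]) cube([58, 58, 473]);
translate([379, 1349, 0]) cube([58, 58, 473]);
translate([2376, 360, 0]) cube([58, 58, 473]);
translate([2376, 1349, 0]) cube([58, 58, 473]);
translate([437, 360, 250]) cube([1939, 31, 130]);
translate([437, 1376, 250]) cube([1939, 31, 130]);
translate([379, 418, 250]) cube([31, 931, 130]);
translate([2403, 418, 250]) cube([31, 931, 130]);
translate([477, 360, 380]) cube([95, 1047, 22]);
translate([612, 360, 380]) cube([95, 1047, 22]);
translate([747, 360, 380]) cube([95, 1047, 22]);
translate([882, 360, 380]) cube([95, 1047, 22]);
translate([1017, 360, 380]) cube([95, 1047, 22]);
translate([1152, 360, 380]) cube([95, 1047, 22]);
translate([1287, 360, 380]) cube([95, 1047, 22]);
translate([1422, 360, 380]) cube([95, 1047, 22]);
translate([1557, 360, 380]) cube([95, 1047, 22]);
translate([1692, 360, 380]) cube([95, 1047, 22]);
translate([1827, 360, 380]) cube([95, 1047, 22]);
translate([1962, 360, 380]) cube([95, 1047, 22]);
translate([2097, 360, 380]) cube([95, 1047, 22]);
translate([2232, 360, 380]) cube([95, 1047, 22]);


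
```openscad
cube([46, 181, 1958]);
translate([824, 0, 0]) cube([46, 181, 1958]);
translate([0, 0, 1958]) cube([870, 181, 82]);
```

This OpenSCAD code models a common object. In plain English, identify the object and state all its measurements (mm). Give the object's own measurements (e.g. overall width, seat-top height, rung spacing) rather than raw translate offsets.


A door frame. The clear opening is 778 mm wide and 1958 mm high. Two 46 mm wide jambs, 181 mm deep, stand either side of the opening from the floor to the top of the opening. A 82 mm thick head sits across the top of both jambs, spanning the full outside width of the frame.


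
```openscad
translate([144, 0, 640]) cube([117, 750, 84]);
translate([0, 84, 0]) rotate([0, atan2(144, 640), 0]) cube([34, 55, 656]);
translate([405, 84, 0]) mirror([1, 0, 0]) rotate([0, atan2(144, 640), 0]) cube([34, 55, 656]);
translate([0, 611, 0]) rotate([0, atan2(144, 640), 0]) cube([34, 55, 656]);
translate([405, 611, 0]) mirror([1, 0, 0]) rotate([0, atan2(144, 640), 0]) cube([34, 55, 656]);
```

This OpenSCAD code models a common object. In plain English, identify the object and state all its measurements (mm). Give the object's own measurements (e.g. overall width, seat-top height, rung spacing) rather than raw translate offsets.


A sawhorse. A 117×750×84 mm beam (x, y, z) sits on two A-frame leg pairs. Each pair is two raked legs of 34×55 mm section (55 mm along y) splaying symmetrically in x. Each leg rises 640 mm vertically over 144 mm of horizontal reach and is 656 mm long along its own axis. Every leg's outer bottom edge rests on the floor and its outer top edge meets a bottom edge of the beam — the left legs (tilting toward +x) meet the beam's −x bottom edge, the right legs (their mirror images, tilting toward −x) meet its +x bottom edge — so the leg tops tuck under the beam, the beam's underside is 640 mm above the floor, and the feet are 405 mm apart outside-to-outside with the beam centred between them. The two leg pairs are set in 84 mm from either end of the beam.


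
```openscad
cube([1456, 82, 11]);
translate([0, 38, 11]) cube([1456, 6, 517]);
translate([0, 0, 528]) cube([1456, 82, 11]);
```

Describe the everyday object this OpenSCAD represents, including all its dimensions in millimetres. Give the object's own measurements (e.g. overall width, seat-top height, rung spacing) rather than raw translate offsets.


An I-beam lying along x, 1456 mm long. Overall section height 539 mm. Two flanges 82 mm wide (y) and 11 mm thick, one on the floor and one at the top; a web 6 mm thick runs between them, centred on the flange width.


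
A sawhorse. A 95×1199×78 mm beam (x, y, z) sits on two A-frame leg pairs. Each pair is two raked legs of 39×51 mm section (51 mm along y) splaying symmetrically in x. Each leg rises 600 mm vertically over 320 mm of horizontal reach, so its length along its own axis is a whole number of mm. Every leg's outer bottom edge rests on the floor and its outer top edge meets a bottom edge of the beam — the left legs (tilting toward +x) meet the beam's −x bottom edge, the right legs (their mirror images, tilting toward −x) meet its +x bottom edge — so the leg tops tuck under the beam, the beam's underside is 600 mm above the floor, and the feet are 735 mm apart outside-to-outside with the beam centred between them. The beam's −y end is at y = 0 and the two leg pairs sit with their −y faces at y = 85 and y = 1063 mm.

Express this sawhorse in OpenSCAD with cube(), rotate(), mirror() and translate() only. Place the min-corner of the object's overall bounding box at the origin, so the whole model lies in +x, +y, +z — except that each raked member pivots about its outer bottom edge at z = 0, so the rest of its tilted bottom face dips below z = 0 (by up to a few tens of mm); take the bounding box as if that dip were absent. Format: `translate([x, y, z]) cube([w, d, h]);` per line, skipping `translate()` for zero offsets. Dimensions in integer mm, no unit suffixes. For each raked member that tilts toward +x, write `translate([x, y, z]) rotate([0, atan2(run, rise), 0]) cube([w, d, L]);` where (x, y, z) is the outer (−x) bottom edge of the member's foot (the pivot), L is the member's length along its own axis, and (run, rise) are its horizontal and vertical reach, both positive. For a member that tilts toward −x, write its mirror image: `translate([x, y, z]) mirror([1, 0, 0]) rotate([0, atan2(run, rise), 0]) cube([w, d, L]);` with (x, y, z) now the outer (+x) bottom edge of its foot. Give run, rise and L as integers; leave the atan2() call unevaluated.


// leg length = √(320² + 600²) = 680
// right-leg outer foot x = 2·320 + 95 = 735
// beam min-corner = (320, 0, 600)
translate([320, 0, 600]) cube([95, 1199, 78]);
translate([0, 85, 0]) rotate([0, atan2(320, 600), 0]) cube([39, 51, 680]);
translate([735, 85, 0]) mirror([1, 0, 0]) rotate([0, atan2(320, 600), 0]) cube([39, 51, 680]);
translate([0, 1063, 0]) rotate([0, atan2(320, 600), 0]) cube([39, 51, 680]);
translate([735, 1063, 0]) mirror([1, 0, 0]) rotate([0, atan2(320, 600), 0]) cube([39, 51, 680]);


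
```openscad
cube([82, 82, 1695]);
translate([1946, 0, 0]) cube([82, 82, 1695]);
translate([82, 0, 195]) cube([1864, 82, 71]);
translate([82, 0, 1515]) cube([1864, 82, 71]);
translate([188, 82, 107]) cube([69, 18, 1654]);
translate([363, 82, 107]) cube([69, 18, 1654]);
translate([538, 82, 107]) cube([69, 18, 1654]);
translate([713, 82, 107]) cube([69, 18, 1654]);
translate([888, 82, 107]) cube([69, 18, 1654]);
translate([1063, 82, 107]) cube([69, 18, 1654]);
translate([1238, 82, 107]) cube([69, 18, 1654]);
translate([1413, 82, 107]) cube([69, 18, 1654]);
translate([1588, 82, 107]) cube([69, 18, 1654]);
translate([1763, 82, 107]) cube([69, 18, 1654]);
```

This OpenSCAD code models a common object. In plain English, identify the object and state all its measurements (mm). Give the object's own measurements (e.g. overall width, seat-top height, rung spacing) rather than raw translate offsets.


A fence section. Two 82×82 mm posts, 1695 mm tall, stand on the floor with a clear span of 1864 mm between their inner faces. Two horizontal rails of 82×71 mm section span the gap between the posts with their undersides at z = 195 mm and z = 1515 mm, flush with the posts' −y face. 10 pickets, each 69 mm wide, 18 mm thick and 1654 mm tall, are fixed to the +y face of the rails with their bottoms at z = 107 mm, spaced across the span with a 106 mm gap after the −x post and between neighbouring pickets, with 114 mm left before the +x post.


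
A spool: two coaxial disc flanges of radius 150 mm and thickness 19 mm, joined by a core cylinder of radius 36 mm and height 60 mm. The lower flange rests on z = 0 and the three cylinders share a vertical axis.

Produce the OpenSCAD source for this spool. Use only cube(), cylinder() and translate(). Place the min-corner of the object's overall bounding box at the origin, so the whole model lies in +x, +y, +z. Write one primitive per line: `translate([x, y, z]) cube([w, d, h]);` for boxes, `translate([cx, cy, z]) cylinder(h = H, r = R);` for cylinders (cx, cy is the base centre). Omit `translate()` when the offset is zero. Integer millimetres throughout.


translate([150, 150, 0]) cylinder(h = 19, r = 150);
translate([150, 150, 19]) cylinder(h = 60, r = 36);
translate([150, 150, 79]) cylinder(h = 19, r = 150);


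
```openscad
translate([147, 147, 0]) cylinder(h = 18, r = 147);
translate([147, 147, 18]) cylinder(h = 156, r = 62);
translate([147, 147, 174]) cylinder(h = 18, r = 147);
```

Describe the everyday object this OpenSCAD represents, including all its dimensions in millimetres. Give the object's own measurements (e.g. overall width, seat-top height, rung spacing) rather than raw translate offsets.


A spool: two coaxial disc flanges of radius 147 mm and thickness 18 mm, joined by a core cylinder of radius 62 mm and height 156 mm. The lower flange rests on z = 0 and the three cylinders share a vertical axis.


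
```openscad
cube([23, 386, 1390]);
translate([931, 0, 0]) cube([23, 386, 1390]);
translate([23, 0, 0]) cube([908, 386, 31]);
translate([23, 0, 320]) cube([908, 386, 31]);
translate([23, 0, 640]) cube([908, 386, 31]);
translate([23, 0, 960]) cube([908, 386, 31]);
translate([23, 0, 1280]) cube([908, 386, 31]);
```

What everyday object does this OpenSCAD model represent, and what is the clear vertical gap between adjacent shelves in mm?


A bookshelf. The clear shelf gap is 289 mm.

Two tall side panels with 5 horizontal boards between them — a bookshelf. The first two shelf undersides are at z = 0 and z = 320; with shelf thickness 31, the clear gap is 320 − 0 − 31 = 289 mm.


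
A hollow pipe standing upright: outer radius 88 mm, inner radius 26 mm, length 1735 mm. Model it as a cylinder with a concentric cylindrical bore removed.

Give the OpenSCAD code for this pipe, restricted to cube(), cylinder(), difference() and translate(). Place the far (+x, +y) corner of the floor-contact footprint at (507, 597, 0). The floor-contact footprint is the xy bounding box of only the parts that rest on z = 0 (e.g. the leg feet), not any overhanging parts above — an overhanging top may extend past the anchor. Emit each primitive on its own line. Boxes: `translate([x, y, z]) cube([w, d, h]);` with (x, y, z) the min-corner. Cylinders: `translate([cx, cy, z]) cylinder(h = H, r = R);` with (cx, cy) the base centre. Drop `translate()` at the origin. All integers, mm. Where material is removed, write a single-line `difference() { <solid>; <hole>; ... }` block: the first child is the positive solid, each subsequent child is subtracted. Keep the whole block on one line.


difference() { translate([419, 509, 0]) cylinder(h = 1735, r = 88); translate([419, 509, 0]) cylinder(h = 1735, r = 26); }


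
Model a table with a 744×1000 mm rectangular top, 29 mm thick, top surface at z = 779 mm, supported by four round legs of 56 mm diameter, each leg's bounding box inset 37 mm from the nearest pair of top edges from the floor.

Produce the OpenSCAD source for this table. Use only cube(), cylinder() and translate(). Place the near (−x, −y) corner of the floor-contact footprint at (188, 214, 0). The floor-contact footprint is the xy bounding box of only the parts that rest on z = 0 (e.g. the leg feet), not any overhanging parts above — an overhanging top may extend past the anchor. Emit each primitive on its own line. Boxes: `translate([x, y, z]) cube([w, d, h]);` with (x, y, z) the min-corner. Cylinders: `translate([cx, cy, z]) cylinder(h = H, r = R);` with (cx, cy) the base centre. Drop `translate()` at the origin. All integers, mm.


// leg_h = 779 - 29 = 750
translate([151, 177, 750]) cube([744, 1000, 29]);
translate([216, 242, 0]) cylinder(h = 750, r = 28);
translate([830, 242, 0]) cylinder(h = 750, r = 28);
translate([216, 1112, 0]) cylinder(h = 750, r = 28);
translate([830, 1112, 0]) cylinder(h = 750, r = 28);


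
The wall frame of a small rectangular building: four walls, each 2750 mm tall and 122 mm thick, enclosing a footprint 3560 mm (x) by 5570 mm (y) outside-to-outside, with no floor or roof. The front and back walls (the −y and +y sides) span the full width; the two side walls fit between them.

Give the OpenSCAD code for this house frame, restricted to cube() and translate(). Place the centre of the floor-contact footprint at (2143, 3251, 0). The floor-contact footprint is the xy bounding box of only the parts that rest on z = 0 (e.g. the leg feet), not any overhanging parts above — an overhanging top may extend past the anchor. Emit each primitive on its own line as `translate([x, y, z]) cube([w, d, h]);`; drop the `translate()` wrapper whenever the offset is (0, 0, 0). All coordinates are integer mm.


translate([363, 466, 0]) cube([3560, 122, 2750]);
translate([363, 5914, 0]) cube([3560, 122, 2750]);
translate([363, 588, 0]) cube([122, 5326, 2750]);
translate([3801, 588, 0]) cube([122, 5326, 2750]);


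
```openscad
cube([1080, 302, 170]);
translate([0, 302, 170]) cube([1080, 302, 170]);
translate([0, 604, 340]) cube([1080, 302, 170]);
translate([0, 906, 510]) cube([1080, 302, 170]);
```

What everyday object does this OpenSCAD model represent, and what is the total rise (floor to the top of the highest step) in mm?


A staircase. The total rise is 680 mm.

4 identical blocks, each offset up and back from the previous — a staircase. Each step is 170 mm tall and there are 4 of them, so the total rise is 4 × 170 = 680 mm.


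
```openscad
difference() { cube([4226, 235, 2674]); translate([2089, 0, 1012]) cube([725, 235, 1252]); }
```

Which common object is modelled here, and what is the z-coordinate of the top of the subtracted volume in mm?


A wall with a window opening. The window head height is 2264 mm.

A wall with a rectangular opening subtracted — a window. Sill at z = 1012, opening 1252 mm tall, so the head is at 1012 + 1252 = 2264 mm.


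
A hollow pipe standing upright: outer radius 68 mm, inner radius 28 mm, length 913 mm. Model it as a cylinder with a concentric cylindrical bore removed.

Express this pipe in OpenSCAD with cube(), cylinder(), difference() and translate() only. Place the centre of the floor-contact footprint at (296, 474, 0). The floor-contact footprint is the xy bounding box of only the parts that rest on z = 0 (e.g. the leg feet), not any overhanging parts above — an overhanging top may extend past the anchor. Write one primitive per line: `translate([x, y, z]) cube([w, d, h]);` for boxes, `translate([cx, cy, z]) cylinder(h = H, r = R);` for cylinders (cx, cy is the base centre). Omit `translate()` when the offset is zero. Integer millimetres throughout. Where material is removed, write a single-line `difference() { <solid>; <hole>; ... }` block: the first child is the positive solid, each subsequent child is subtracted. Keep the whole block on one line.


difference() { translate([296, 474, 0]) cylinder(h = 913, r = 68); translate([296, 474, 0]) cylinder(h = 913, r = 28); }


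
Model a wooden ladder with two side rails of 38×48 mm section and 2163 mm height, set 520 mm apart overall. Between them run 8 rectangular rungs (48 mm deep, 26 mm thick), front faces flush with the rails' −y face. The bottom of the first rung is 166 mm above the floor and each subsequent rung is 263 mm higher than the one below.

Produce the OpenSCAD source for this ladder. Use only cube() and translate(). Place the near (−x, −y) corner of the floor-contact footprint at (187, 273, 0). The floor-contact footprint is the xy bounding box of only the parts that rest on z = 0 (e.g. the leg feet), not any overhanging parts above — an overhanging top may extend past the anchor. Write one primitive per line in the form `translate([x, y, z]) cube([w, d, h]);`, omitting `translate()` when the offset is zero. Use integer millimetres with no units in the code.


translate([187, 273, 0]) cube([38, 48, 2163]);
translate([669, 273, 0]) cube([38, 48, 2163]);
translate([225, 273, 166]) cube([444, 48, 26]);
translate([225, 273, 429]) cube([444, 48, 26]);
translate([225, 273, 692]) cube([444, 48, 26]);
translate([225, 273, 955]) cube([444, 48, 26]);
translate([225, 273, 1218]) cube([444, 48, 26]);
translate([225, 273, 1481]) cube([444, 48, 26]);
translate([225, 273, 1744]) cube([444, 48, 26]);
translate([225, 273, 2007]) cube([444, 48, 26]);


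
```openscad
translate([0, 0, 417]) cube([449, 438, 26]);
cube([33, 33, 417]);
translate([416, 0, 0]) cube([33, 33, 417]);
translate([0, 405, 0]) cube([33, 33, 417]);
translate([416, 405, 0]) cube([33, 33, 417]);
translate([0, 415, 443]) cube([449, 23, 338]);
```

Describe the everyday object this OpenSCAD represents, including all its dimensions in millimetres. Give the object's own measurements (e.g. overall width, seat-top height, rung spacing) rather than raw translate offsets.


A chair. The seat is a 449×438×26 mm slab with its top at z = 443 mm, on four 33×33 mm corner legs (flush with the seat edges, standing on z = 0). A flat backrest 23 mm thick, 338 mm tall, spans the full seat width and rises from the seat top along its +y edge, rear face flush with the rear of the seat.


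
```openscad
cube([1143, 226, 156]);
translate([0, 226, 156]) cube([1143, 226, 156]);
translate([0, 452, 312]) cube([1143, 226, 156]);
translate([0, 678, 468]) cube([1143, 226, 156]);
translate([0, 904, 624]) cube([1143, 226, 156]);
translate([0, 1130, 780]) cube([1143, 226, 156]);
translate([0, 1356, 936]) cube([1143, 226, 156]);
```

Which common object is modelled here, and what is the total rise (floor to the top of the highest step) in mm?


A staircase. The total rise is 1092 mm.

7 identical blocks, each offset up and back from the previous — a staircase. Each step is 156 mm tall and there are 7 of them, so the total rise is 7 × 156 = 1092 mm.


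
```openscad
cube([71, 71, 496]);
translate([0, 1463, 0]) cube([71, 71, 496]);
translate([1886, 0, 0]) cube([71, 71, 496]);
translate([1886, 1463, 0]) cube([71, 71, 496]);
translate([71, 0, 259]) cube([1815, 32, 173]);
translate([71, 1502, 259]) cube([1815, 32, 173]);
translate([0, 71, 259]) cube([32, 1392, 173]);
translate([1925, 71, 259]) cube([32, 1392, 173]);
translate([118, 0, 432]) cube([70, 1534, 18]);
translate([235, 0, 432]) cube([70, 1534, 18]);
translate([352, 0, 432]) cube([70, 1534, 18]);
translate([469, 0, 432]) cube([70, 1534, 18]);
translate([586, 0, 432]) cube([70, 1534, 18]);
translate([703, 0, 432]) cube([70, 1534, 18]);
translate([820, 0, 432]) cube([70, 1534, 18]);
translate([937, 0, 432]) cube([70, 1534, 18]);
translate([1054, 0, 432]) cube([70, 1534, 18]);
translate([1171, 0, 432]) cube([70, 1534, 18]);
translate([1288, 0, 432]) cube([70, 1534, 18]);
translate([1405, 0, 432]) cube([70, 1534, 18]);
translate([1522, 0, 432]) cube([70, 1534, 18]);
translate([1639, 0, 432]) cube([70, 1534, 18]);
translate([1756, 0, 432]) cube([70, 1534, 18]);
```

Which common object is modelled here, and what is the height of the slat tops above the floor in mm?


A bed frame. The slat-top height is 450 mm.

Four posts, four rails, and a row of slats — a bed frame. Slats sit on the rails at z = 259 + 173 = 432; with slat thickness 18, the top is 450 mm.


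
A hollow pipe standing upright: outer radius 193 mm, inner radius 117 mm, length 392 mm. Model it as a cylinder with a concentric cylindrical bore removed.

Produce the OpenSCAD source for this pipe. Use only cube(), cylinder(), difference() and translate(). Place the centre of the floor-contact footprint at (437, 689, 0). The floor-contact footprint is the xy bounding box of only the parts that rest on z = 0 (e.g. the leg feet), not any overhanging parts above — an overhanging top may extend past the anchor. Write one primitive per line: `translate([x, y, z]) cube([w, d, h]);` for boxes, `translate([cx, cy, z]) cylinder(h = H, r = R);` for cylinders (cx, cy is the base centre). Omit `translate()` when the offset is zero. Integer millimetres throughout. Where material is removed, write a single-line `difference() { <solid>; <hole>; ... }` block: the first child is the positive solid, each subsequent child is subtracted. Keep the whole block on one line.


difference() { translate([437, 689, 0]) cylinder(h = 392, r = 193); translate([437, 689, 0]) cylinder(h = 392, r = 117); }


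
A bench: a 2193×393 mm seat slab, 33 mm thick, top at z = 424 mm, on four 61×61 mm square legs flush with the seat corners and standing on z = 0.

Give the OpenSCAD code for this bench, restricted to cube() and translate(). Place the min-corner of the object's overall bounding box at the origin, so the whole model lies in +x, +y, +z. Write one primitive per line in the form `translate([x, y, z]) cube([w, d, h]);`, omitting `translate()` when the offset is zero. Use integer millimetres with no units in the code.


// leg_h = 424 − 33 = 391
translate([0, 0, 391]) cube([2193, 393, 33]);
cube([61, 61, 391]);
translate([0, 332, 0]) cube([61, 61, 391]);
translate([2132, 0, 0]) cube([61, 61, 391]);
translate([2132, 332, 0]) cube([61, 61, 391]);


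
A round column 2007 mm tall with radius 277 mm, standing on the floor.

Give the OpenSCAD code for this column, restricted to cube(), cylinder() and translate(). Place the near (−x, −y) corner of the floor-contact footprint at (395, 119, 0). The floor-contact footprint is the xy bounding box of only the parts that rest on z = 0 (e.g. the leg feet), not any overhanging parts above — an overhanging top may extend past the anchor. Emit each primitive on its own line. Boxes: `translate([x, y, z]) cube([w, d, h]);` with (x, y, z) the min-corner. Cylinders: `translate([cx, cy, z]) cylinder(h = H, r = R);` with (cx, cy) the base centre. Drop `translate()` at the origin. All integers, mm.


translate([672, 396, 0]) cylinder(h = 2007, r = 277);


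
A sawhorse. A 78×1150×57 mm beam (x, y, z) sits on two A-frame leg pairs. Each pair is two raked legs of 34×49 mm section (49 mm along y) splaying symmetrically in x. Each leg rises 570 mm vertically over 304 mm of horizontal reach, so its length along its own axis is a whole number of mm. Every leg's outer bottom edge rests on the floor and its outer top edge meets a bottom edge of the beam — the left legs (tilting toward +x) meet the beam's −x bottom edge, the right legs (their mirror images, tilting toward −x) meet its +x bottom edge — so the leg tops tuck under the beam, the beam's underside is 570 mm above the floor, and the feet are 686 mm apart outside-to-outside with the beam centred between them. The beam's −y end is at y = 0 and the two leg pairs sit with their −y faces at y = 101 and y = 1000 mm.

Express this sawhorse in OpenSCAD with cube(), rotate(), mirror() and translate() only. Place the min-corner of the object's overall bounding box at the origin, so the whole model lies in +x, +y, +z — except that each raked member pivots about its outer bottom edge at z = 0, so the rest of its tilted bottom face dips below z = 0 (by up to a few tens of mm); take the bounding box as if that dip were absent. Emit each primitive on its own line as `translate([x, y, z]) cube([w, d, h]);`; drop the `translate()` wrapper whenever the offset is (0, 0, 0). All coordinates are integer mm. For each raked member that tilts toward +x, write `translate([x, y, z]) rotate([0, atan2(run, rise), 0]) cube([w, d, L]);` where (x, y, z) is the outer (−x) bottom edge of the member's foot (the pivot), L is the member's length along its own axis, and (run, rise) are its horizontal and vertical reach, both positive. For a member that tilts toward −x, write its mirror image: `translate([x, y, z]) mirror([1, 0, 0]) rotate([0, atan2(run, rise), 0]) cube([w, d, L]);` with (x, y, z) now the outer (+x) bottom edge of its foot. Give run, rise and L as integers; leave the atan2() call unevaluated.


// leg length = √(304² + 570²) = 646
// right-leg outer foot x = 2·304 + 78 = 686
// beam min-corner = (304, 0, 570)
translate([304, 0, 570]) cube([78, 1150, 57]);
translate([0, 101, 0]) rotate([0, atan2(304, 570), 0]) cube([34, 49, 646]);
translate([686, 101, 0]) mirror([1, 0, 0]) rotate([0, atan2(304, 570), 0]) cube([34, 49, 646]);
translate([0, 1000, 0]) rotate([0, atan2(304, 570), 0]) cube([34, 49, 646]);
translate([686, 1000, 0]) mirror([1, 0, 0]) rotate([0, atan2(304, 570), 0]) cube([34, 49, 646]);


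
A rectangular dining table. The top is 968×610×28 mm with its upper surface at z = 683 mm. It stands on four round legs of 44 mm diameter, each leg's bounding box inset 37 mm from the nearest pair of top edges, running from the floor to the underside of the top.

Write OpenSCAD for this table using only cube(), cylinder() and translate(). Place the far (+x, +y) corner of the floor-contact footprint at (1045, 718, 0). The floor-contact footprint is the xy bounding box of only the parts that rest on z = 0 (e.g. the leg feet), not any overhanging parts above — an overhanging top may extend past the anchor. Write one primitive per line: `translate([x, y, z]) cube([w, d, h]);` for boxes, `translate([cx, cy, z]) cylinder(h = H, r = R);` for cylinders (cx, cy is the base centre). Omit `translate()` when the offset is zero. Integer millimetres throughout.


translate([114, 145, 655]) cube([968, 610, 28]);
translate([173, 204, 0]) cylinder(h = 655, r = 22);
translate([1023, 204, 0]) cylinder(h = 655, r = 22);
translate([173, 696, 0]) cylinder(h = 655, r = 22);
translate([1023, 696, 0]) cylinder(h = 655, r = 22);


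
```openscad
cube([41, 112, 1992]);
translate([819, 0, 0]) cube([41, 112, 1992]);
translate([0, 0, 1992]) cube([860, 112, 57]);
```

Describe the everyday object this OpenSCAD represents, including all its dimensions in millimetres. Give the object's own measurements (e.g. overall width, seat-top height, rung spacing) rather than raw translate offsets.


A door frame. The clear opening is 778 mm wide and 1992 mm high. Two 41 mm wide jambs, 112 mm deep, stand either side of the opening from the floor to the top of the opening. A 57 mm thick head sits across the top of both jambs, spanning the full outside width of the frame.


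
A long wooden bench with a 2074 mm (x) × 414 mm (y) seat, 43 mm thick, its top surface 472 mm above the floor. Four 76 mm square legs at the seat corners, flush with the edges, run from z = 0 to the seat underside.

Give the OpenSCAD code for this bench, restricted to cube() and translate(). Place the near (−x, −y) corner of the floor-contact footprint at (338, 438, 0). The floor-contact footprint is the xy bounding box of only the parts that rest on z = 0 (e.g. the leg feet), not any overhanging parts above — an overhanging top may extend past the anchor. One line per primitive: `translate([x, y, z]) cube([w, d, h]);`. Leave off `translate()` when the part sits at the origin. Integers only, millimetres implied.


translate([338, 438, 429]) cube([2074, 414, 43]);
translate([338, 438, 0]) cube([76, 76, 429]);
translate([338, 776, 0]) cube([76, 76, 429]);
translate([2336, 438, 0]) cube([76, 76, 429]);
translate([2336, 776, 0]) cube([76, 76, 429]);


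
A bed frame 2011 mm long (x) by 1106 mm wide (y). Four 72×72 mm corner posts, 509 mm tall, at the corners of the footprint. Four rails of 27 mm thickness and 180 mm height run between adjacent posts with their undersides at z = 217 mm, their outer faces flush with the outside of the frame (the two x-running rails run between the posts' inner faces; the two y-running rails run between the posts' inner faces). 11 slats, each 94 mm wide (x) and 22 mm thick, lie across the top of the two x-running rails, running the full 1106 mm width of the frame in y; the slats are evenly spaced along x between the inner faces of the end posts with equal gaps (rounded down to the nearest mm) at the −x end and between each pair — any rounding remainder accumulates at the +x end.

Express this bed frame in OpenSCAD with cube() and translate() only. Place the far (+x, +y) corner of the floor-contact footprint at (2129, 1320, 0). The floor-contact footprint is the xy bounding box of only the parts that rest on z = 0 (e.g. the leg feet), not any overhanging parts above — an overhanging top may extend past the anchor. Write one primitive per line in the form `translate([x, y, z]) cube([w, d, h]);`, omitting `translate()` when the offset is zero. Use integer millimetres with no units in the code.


translate([118, 214, 0]) cube([72, 72, 509]);
translate([118, 1248, 0]) cube([72, 72, 509]);
translate([2057, 214, 0]) cube([72, 72, 509]);
translate([2057, 1248, 0]) cube([72, 72, 509]);
translate([190, 214, 217]) cube([1867, 27, 180]);
translate([190, 1293, 217]) cube([1867, 27, 180]);
translate([118, 286, 217]) cube([27, 962, 180]);
translate([2102, 286, 217]) cube([27, 962, 180]);
translate([259, 214, 397]) cube([94, 1106, 22]);
translate([422, 214, 397]) cube([94, 1106, 22]);
translate([585, 214, 397]) cube([94, 1106, 22]);
translate([748, 214, 397]) cube([94, 1106, 22]);
translate([911, 214, 397]) cube([94, 1106, 22]);
translate([1074, 214, 397]) cube([94, 1106, 22]);
translate([1237, 214, 397]) cube([94, 1106, 22]);
translate([1400, 214, 397]) cube([94, 1106, 22]);
translate([1563, 214, 397]) cube([94, 1106, 22]);
translate([1726, 214, 397]) cube([94, 1106, 22]);
translate([1889, 214, 397]) cube([94, 1106, 22]);


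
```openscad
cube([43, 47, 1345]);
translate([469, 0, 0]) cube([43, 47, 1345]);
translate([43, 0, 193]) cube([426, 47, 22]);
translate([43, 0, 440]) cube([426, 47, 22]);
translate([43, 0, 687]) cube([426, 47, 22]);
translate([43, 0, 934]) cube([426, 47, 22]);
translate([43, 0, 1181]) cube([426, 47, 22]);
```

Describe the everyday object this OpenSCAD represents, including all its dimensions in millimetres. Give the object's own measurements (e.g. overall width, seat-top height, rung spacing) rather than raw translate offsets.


A straight ladder. Two 43×47 mm vertical rails, 1345 mm tall, stand 512 mm apart (outside-to-outside) with their front faces coplanar on the −y side. 5 rungs, each 47 mm deep and 22 mm tall, span between the inner faces of the rails, front faces flush with the rails. The lowest rung's underside is at z = 193 mm and rungs are spaced 247 mm apart (underside to underside).


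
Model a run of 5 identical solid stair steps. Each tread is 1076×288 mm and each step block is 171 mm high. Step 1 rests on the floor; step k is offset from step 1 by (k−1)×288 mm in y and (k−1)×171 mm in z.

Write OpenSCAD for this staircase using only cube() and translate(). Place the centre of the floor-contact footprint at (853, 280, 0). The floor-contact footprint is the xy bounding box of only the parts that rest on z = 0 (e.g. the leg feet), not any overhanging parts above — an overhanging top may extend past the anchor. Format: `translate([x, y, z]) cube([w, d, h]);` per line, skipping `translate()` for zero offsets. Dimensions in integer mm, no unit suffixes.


translate([315, 136, 0]) cube([1076, 288, 171]);
translate([315, 424, 171]) cube([1076, 288, 171]);
translate([315, 712, 342]) cube([1076, 288, 171]);
translate([315, 1000, 513]) cube([1076, 288, 171]);
translate([315, 1288, 684]) cube([1076, 288, 171]);


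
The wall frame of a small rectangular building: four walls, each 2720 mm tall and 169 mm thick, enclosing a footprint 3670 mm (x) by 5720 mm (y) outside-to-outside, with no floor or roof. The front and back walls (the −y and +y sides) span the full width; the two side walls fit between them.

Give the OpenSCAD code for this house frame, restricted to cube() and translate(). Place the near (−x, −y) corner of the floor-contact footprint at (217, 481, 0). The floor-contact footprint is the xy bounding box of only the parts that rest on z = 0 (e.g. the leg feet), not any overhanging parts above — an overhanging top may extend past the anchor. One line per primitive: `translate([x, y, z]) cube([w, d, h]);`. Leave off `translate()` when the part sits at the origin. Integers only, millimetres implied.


translate([217, 481, 0]) cube([3670, 169, 2720]);
translate([217, 6032, 0]) cube([3670, 169, 2720]);
translate([217, 650, 0]) cube([169, 5382, 2720]);
translate([3718, 650, 0]) cube([169, 5382, 2720]);


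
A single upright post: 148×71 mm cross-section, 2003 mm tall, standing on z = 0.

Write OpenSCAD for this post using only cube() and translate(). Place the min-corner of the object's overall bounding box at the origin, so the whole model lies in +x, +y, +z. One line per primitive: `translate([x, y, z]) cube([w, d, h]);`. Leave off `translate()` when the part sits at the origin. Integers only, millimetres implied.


cube([148, 71, 2003]);
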